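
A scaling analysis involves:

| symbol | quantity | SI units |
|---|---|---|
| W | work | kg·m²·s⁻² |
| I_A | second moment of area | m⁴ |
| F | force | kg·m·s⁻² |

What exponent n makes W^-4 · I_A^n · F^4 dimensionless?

Balance the L exponent: (4)·n from I_A, plus −4·(2) + 4·(1) = -4 from the rest, must sum to zero.
4n − 4 = 0, so n = 1.

1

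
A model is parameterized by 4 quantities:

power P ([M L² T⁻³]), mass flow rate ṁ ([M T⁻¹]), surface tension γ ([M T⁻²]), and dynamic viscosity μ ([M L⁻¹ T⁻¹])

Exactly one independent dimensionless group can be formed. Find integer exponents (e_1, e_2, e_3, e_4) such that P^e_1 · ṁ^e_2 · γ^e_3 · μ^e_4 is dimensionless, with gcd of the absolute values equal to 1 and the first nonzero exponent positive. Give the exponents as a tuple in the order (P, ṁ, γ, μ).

(1, -1, -2, 2)

M: e_1·(1) + e_2·(1) + e_3·(1) + e_4·(1) = 0
L: e_1·(2) + e_2·(0) + e_3·(0) + e_4·(-1) = 0
T: e_1·(-3) + e_2·(-1) + e_3·(-2) + e_4·(-1) = 0
Solving this homogeneous linear system for the smallest-integer solution (first nonzero entry positive) gives (1, -1, -2, 2).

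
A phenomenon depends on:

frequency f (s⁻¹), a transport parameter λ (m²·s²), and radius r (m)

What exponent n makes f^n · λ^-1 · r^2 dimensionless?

Balance the T exponent: (-1)·n from f, plus −(2) + 2·(0) = -2 from the rest, must sum to zero.
−n − 2 = 0, so n = -2.

-2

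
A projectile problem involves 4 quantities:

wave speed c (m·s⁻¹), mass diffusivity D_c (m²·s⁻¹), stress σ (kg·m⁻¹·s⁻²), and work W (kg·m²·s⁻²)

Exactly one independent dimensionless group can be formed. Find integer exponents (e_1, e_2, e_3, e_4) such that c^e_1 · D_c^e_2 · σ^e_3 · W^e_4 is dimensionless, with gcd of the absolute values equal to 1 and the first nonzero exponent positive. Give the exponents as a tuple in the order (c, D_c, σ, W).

M: e_1·(0) + e_2·(0) + e_3·(1) + e_4·(1) = 0
L: e_1·(1) + e_2·(2) + e_3·(-1) + e_4·(2) = 0
T: e_1·(-1) + e_2·(-1) + e_3·(-2) + e_4·(-2) = 0
Solving this homogeneous linear system for the smallest-integer solution (first nonzero entry positive) gives (3, -3, -1, 1).

(3, -3, -1, 1)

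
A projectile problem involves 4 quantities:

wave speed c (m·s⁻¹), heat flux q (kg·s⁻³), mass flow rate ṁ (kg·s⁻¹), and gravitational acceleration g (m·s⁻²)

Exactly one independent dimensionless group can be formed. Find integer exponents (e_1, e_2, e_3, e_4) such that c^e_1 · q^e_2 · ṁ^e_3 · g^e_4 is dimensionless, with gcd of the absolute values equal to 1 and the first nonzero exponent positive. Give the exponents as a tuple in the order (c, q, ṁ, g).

(2, 1, -1, -2)

M: e_1·(0) + e_2·(1) + e_3·(1) + e_4·(0) = 0
L: e_1·(1) + e_2·(0) + e_3·(0) + e_4·(1) = 0
T: e_1·(-1) + e_2·(-3) + e_3·(-1) + e_4·(-2) = 0
Solving this homogeneous linear system for the smallest-integer solution (first nonzero entry positive) gives (2, 1, -1, -2).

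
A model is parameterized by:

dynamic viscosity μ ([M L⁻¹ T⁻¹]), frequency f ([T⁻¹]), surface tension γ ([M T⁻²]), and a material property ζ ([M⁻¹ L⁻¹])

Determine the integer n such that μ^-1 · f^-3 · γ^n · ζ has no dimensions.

Balance the M exponent: (1)·n from γ, plus −(1) − 3·(0) + (-1) = -2 from the rest, must sum to zero.
n − 2 = 0, so n = 2.

2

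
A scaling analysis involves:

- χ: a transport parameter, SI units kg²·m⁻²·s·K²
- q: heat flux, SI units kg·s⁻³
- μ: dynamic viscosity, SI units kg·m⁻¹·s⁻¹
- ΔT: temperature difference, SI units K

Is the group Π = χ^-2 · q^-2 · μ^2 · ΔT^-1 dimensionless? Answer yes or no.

no

Sum the exponent of each base dimension across the product:
  M: −2·[χ]_M − 2·[q]_M + 2·[μ]_M − [ΔT]_M = −2·(2) − 2·(1) + 2·(1) − (0) = -4
  L: −2·[χ]_L − 2·[q]_L + 2·[μ]_L − [ΔT]_L = −2·(-2) − 2·(0) + 2·(-1) − (0) = 2
  T: −2·[χ]_T − 2·[q]_T + 2·[μ]_T − [ΔT]_T = −2·(1) − 2·(-3) + 2·(-1) − (0) = 2
  Θ: −2·[χ]_Θ − 2·[q]_Θ + 2·[μ]_Θ − [ΔT]_Θ = −2·(2) − 2·(0) + 2·(0) − (1) = -5
Net dimensions [M⁻⁴ L² T² Θ⁻⁵] ≠ [1] — not dimensionless.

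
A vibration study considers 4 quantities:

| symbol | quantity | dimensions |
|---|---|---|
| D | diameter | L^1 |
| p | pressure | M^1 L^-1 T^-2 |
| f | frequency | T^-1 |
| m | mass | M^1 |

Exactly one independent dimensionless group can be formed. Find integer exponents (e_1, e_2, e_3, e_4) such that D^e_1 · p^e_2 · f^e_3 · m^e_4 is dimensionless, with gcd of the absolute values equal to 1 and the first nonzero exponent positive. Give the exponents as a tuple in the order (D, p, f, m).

(1, 1, -2, -1)

M: e_1·(0) + e_2·(1) + e_3·(0) + e_4·(1) = 0
L: e_1·(1) + e_2·(-1) + e_3·(0) + e_4·(0) = 0
T: e_1·(0) + e_2·(-2) + e_3·(-1) + e_4·(0) = 0
Solving this homogeneous linear system for the smallest-integer solution (first nonzero entry positive) gives (1, 1, -2, -1).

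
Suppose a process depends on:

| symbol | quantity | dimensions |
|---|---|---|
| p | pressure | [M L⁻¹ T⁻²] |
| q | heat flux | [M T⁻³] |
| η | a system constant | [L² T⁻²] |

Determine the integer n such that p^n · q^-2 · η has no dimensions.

Balance the M exponent: (1)·n from p, plus −2·(1) + (0) = -2 from the rest, must sum to zero.
n − 2 = 0, so n = 2.

2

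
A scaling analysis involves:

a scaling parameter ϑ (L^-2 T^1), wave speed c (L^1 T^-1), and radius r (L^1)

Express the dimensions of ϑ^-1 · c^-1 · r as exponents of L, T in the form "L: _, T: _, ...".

Collect each base-dimension exponent across the product:
  L: −(-2) − (1) + (1) = 2
  T: −(1) − (-1) + (0) = 0
So the dimensions are [L²].

L: 2, T: 0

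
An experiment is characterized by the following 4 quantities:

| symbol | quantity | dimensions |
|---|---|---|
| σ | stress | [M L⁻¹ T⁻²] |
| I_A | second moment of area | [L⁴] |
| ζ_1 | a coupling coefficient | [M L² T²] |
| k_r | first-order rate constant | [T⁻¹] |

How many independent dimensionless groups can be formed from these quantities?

1

There are 4 variables and 3 base dimensions (M, L, T).
The dimension matrix has rank 3.
Independent dimensionless groups: 4 − 3 = 1.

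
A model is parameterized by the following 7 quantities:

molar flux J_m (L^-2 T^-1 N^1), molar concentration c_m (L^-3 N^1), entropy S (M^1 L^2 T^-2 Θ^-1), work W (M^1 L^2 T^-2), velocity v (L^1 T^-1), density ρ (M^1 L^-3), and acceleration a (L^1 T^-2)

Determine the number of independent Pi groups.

2

There are 7 variables and 5 base dimensions (M, L, T, Θ, N).
The dimension matrix has rank 5.
Independent dimensionless groups: 7 − 5 = 2.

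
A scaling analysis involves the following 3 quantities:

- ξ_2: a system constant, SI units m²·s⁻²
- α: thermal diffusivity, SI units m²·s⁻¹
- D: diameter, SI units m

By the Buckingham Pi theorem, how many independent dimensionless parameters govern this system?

There are 3 variables and 2 base dimensions (L, T).
The dimension matrix has rank 2.
Independent dimensionless groups: 3 − 2 = 1.

1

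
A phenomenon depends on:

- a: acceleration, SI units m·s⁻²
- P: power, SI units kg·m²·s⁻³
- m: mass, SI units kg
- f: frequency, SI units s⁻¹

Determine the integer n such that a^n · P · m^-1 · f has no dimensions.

-2

Balance the L exponent: (1)·n from a, plus (2) − (0) + (0) = 2 from the rest, must sum to zero.
n + 2 = 0, so n = -2.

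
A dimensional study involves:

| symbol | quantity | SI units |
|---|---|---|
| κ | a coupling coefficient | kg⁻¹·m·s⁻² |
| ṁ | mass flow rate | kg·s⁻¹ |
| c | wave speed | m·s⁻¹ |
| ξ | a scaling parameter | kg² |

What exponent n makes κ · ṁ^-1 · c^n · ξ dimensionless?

Balance the L exponent: (1)·n from c, plus (1) − (0) + (0) = 1 from the rest, must sum to zero.
n + 1 = 0, so n = -1.

-1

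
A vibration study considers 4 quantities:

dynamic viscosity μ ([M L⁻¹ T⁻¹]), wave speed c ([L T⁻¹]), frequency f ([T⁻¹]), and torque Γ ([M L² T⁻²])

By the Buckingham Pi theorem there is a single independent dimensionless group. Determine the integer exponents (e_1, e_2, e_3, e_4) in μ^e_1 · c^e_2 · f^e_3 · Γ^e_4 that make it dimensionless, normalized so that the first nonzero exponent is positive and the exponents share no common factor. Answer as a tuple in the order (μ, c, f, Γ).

M: e_1·(1) + e_2·(0) + e_3·(0) + e_4·(1) = 0
L: e_1·(-1) + e_2·(1) + e_3·(0) + e_4·(2) = 0
T: e_1·(-1) + e_2·(-1) + e_3·(-1) + e_4·(-2) = 0
Solving this homogeneous linear system for the smallest-integer solution (first nonzero entry positive) gives (1, 3, -2, -1).

(1, 3, -2, -1)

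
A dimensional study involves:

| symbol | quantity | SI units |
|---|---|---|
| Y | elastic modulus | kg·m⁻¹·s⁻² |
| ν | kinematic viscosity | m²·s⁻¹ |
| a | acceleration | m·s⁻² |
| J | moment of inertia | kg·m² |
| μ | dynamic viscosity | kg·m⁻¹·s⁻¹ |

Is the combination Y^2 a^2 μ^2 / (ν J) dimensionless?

Sum the exponent of each base dimension across the product:
  M: 2·[Y]_M − [ν]_M + 2·[a]_M − [J]_M + 2·[μ]_M = 2·(1) − (0) + 2·(0) − (1) + 2·(1) = 3
  L: 2·[Y]_L − [ν]_L + 2·[a]_L − [J]_L + 2·[μ]_L = 2·(-1) − (2) + 2·(1) − (2) + 2·(-1) = -6
  T: 2·[Y]_T − [ν]_T + 2·[a]_T − [J]_T + 2·[μ]_T = 2·(-2) − (-1) + 2·(-2) − (0) + 2·(-1) = -9
Net dimensions [M³ L⁻⁶ T⁻⁹] ≠ [1] — not dimensionless.

no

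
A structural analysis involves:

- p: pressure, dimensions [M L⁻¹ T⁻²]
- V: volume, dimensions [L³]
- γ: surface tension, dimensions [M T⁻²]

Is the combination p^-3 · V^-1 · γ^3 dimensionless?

yes

Sum the exponent of each base dimension across the product:
  M: −3·[p]_M − [V]_M + 3·[γ]_M = −3·(1) − (0) + 3·(1) = 0
  L: −3·[p]_L − [V]_L + 3·[γ]_L = −3·(-1) − (3) + 3·(0) = 0
  T: −3·[p]_T − [V]_T + 3·[γ]_T = −3·(-2) − (0) + 3·(-2) = 0
All base exponents vanish — dimensionless.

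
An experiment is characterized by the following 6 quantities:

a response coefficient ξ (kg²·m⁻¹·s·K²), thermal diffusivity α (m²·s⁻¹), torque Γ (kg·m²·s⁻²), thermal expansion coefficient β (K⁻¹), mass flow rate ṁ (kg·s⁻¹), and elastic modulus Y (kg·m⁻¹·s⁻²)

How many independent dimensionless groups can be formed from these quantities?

There are 6 variables and 4 base dimensions (M, L, T, Θ).
The dimension matrix has rank 4.
Independent dimensionless groups: 6 − 4 = 2.

2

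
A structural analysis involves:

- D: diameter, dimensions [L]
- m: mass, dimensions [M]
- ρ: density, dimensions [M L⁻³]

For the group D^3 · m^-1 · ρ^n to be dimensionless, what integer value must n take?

Balance the M exponent: (1)·n from ρ, plus 3·(0) − (1) = -1 from the rest, must sum to zero.
n − 1 = 0, so n = 1.

1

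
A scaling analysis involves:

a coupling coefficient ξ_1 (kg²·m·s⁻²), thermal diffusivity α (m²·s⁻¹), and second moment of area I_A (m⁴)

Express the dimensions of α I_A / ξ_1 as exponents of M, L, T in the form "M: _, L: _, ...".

Collect each base-dimension exponent across the product:
  M: −(2) + (0) + (0) = -2
  L: −(1) + (2) + (4) = 5
  T: −(-2) + (-1) + (0) = 1
So the dimensions are [M⁻² L⁵ T].

M: -2, L: 5, T: 1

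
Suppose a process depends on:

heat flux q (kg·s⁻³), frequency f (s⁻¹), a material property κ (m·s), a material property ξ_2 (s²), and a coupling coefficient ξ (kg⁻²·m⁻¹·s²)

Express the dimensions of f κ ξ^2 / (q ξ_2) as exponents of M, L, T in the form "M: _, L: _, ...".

Collect each base-dimension exponent across the product:
  M: −(1) + (0) + (0) − (0) + 2·(-2) = -5
  L: −(0) + (0) + (1) − (0) + 2·(-1) = -1
  T: −(-3) + (-1) + (1) − (2) + 2·(2) = 5
So the dimensions are [M⁻⁵ L⁻¹ T⁵].

M: -5, L: -1, T: 5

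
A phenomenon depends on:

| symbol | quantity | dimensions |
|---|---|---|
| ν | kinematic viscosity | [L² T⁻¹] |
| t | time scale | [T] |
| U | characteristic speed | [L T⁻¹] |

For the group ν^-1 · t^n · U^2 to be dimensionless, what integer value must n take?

1

Balance the T exponent: (1)·n from t, plus −(-1) + 2·(-1) = -1 from the rest, must sum to zero.
n − 1 = 0, so n = 1.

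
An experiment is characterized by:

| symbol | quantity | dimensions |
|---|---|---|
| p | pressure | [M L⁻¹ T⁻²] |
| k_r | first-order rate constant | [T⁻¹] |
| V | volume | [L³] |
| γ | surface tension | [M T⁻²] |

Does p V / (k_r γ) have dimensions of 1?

Sum the exponent of each base dimension across the product:
  M: [p]_M − [k_r]_M + [V]_M − [γ]_M = (1) − (0) + (0) − (1) = 0
  L: [p]_L − [k_r]_L + [V]_L − [γ]_L = (-1) − (0) + (3) − (0) = 2
  T: [p]_T − [k_r]_T + [V]_T − [γ]_T = (-2) − (-1) + (0) − (-2) = 1
Net dimensions [L² T] ≠ [1] — not dimensionless.

no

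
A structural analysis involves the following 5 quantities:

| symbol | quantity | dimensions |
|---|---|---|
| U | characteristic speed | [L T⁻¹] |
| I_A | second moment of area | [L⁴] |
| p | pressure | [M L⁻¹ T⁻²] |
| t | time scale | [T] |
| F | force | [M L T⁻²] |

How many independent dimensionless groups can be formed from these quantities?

2

There are 5 variables and 3 base dimensions (M, L, T).
The dimension matrix has rank 3.
Independent dimensionless groups: 5 − 3 = 2.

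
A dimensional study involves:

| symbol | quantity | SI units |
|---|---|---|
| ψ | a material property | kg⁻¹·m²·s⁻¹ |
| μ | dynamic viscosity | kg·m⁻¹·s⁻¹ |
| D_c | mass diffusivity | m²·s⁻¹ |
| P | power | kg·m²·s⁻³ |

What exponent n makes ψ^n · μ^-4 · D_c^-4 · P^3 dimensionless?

Balance the M exponent: (-1)·n from ψ, plus −4·(1) − 4·(0) + 3·(1) = -1 from the rest, must sum to zero.
−n − 1 = 0, so n = -1.

-1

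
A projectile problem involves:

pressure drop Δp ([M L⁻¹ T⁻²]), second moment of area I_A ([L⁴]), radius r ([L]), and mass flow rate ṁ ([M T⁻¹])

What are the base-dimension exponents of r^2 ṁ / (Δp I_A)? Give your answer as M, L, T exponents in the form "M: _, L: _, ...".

M: 0, L: -1, T: 1

Collect each base-dimension exponent across the product:
  M: −(1) − (0) + 2·(0) + (1) = 0
  L: −(-1) − (4) + 2·(1) + (0) = -1
  T: −(-2) − (0) + 2·(0) + (-1) = 1
So the dimensions are [L⁻¹ T].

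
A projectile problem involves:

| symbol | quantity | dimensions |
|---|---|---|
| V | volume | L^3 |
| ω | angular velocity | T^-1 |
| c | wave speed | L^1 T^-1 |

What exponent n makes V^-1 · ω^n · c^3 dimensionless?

Balance the T exponent: (-1)·n from ω, plus −(0) + 3·(-1) = -3 from the rest, must sum to zero.
−n − 3 = 0, so n = -3.

-3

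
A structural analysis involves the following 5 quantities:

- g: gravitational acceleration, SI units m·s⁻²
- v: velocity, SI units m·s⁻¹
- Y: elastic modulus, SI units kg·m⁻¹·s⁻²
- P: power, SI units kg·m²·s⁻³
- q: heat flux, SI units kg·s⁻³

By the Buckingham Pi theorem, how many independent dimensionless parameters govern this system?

There are 5 variables and 3 base dimensions (M, L, T).
The dimension matrix has rank 3.
Independent dimensionless groups: 5 − 3 = 2.

2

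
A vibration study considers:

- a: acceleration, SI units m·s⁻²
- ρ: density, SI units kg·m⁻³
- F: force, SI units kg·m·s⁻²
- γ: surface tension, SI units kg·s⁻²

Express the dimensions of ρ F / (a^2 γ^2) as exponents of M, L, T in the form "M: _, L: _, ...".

M: 0, L: -4, T: 6

Collect each base-dimension exponent across the product:
  M: −2·(0) + (1) + (1) − 2·(1) = 0
  L: −2·(1) + (-3) + (1) − 2·(0) = -4
  T: −2·(-2) + (0) + (-2) − 2·(-2) = 6
So the dimensions are [L⁻⁴ T⁶].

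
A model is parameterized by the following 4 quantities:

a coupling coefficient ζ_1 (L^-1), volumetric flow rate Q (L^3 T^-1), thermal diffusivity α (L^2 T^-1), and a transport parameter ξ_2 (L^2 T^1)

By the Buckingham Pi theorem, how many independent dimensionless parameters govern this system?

2

There are 4 variables and 2 base dimensions (L, T).
The dimension matrix has rank 2.
Independent dimensionless groups: 4 − 2 = 2.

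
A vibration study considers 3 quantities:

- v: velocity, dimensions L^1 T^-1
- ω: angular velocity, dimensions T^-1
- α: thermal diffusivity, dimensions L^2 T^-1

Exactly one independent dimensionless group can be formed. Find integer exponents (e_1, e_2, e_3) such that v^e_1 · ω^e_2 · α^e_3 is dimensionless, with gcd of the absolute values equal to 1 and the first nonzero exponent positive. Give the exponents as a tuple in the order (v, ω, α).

(2, -1, -1)

L: e_1·(1) + e_2·(0) + e_3·(2) = 0
T: e_1·(-1) + e_2·(-1) + e_3·(-1) = 0
Solving this homogeneous linear system for the smallest-integer solution (first nonzero entry positive) gives (2, -1, -1).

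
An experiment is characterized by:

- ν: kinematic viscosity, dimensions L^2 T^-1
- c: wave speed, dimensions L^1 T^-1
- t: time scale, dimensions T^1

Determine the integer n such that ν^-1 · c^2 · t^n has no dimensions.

1

Balance the T exponent: (1)·n from t, plus −(-1) + 2·(-1) = -1 from the rest, must sum to zero.
n − 1 = 0, so n = 1.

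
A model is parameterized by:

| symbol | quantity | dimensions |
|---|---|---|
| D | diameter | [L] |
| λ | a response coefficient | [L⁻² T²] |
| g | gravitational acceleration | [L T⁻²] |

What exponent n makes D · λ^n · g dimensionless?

Balance the L exponent: (-2)·n from λ, plus (1) + (1) = 2 from the rest, must sum to zero.
-2n + 2 = 0, so n = 1.

1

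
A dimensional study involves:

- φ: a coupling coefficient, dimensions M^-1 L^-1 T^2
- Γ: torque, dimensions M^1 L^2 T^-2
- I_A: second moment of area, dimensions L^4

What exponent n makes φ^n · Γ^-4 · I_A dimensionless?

Balance the M exponent: (-1)·n from φ, plus −4·(1) + (0) = -4 from the rest, must sum to zero.
−n − 4 = 0, so n = -4.

-4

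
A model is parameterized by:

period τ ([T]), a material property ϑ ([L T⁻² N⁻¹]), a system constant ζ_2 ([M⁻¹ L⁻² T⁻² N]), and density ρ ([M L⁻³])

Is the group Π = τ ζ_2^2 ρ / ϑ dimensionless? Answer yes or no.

Sum the exponent of each base dimension across the product:
  M: [τ]_M − [ϑ]_M + 2·[ζ_2]_M + [ρ]_M = (0) − (0) + 2·(-1) + (1) = -1
  L: [τ]_L − [ϑ]_L + 2·[ζ_2]_L + [ρ]_L = (0) − (1) + 2·(-2) + (-3) = -8
  T: [τ]_T − [ϑ]_T + 2·[ζ_2]_T + [ρ]_T = (1) − (-2) + 2·(-2) + (0) = -1
  N: [τ]_N − [ϑ]_N + 2·[ζ_2]_N + [ρ]_N = (0) − (-1) + 2·(1) + (0) = 3
Net dimensions [M⁻¹ L⁻⁸ T⁻¹ N³] ≠ [1] — not dimensionless.

no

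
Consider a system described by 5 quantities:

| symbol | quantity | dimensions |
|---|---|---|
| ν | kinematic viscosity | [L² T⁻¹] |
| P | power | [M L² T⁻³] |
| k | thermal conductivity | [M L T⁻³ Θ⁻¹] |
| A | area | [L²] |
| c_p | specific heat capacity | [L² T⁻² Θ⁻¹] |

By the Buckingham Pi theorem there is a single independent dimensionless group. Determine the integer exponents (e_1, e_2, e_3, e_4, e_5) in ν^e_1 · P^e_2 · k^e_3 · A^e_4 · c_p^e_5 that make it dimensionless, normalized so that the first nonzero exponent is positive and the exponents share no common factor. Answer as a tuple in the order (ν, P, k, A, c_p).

(4, -2, 2, -1, -2)

M: e_1·(0) + e_2·(1) + e_3·(1) + e_4·(0) + e_5·(0) = 0
L: e_1·(2) + e_2·(2) + e_3·(1) + e_4·(2) + e_5·(2) = 0
T: e_1·(-1) + e_2·(-3) + e_3·(-3) + e_4·(0) + e_5·(-2) = 0
Θ: e_1·(0) + e_2·(0) + e_3·(-1) + e_4·(0) + e_5·(-1) = 0
Solving this homogeneous linear system for the smallest-integer solution (first nonzero entry positive) gives (4, -2, 2, -1, -2).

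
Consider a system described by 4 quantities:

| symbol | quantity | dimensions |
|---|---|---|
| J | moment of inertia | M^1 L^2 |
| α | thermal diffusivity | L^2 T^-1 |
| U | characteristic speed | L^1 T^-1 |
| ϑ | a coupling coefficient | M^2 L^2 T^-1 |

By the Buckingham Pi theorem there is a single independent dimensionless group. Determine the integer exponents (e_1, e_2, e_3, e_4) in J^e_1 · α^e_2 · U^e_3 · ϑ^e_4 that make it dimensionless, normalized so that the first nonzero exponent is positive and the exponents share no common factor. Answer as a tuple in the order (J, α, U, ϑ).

M: e_1·(1) + e_2·(0) + e_3·(0) + e_4·(2) = 0
L: e_1·(2) + e_2·(2) + e_3·(1) + e_4·(2) = 0
T: e_1·(0) + e_2·(-1) + e_3·(-1) + e_4·(-1) = 0
Solving this homogeneous linear system for the smallest-integer solution (first nonzero entry positive) gives (2, -3, 4, -1).

(2, -3, 4, -1)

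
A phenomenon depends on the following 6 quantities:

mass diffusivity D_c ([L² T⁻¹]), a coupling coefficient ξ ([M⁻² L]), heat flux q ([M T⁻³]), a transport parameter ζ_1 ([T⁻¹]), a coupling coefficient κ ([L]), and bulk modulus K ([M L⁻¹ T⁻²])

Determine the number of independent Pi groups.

3

There are 6 variables and 3 base dimensions (M, L, T).
The dimension matrix has rank 3.
Independent dimensionless groups: 6 − 3 = 3.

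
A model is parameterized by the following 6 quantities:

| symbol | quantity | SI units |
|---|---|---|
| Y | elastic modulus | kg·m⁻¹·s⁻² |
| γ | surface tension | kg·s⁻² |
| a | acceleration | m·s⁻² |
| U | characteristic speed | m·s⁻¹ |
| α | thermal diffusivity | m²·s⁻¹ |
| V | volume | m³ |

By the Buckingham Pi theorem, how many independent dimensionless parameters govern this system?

3

There are 6 variables and 3 base dimensions (M, L, T).
The dimension matrix has rank 3.
Independent dimensionless groups: 6 − 3 = 3.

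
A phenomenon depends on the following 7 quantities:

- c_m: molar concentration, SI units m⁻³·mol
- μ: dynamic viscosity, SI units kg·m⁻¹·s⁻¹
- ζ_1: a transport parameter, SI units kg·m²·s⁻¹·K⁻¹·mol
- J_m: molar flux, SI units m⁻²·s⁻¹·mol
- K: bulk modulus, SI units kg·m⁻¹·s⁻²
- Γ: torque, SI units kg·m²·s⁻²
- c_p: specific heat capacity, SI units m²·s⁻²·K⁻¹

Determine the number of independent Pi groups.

2

There are 7 variables and 5 base dimensions (M, L, T, Θ, N).
The dimension matrix has rank 5.
Independent dimensionless groups: 7 − 5 = 2.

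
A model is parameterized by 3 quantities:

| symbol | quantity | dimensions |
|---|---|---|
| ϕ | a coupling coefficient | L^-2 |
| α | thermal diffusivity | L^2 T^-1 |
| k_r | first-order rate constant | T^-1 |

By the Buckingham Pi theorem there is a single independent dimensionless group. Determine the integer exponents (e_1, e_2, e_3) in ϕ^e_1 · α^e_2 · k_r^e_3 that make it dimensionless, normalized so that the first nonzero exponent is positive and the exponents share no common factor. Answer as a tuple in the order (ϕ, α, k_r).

L: e_1·(-2) + e_2·(2) + e_3·(0) = 0
T: e_1·(0) + e_2·(-1) + e_3·(-1) = 0
Solving this homogeneous linear system for the smallest-integer solution (first nonzero entry positive) gives (1, 1, -1).

(1, 1, -1)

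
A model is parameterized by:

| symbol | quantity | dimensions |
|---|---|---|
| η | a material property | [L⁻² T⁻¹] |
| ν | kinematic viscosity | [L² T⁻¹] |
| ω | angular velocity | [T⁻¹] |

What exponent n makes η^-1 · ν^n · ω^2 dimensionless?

Balance the L exponent: (2)·n from ν, plus −(-2) + 2·(0) = 2 from the rest, must sum to zero.
2n + 2 = 0, so n = -1.

-1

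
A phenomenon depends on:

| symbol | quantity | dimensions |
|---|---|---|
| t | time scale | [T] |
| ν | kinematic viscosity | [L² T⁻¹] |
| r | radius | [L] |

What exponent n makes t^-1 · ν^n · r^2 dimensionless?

Balance the L exponent: (2)·n from ν, plus −(0) + 2·(1) = 2 from the rest, must sum to zero.
2n + 2 = 0, so n = -1.

-1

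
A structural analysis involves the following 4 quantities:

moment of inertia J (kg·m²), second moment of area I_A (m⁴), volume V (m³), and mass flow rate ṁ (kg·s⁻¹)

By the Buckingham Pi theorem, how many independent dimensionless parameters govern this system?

1

There are 4 variables and 3 base dimensions (M, L, T).
The dimension matrix has rank 3.
Independent dimensionless groups: 4 − 3 = 1.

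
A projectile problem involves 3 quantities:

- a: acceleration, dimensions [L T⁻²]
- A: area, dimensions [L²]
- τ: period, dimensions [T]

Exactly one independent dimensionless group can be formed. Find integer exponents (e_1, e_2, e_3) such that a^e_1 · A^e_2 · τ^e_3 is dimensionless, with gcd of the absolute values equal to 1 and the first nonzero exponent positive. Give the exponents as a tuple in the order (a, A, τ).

(2, -1, 4)

L: e_1·(1) + e_2·(2) + e_3·(0) = 0
T: e_1·(-2) + e_2·(0) + e_3·(1) = 0
Solving this homogeneous linear system for the smallest-integer solution (first nonzero entry positive) gives (2, -1, 4).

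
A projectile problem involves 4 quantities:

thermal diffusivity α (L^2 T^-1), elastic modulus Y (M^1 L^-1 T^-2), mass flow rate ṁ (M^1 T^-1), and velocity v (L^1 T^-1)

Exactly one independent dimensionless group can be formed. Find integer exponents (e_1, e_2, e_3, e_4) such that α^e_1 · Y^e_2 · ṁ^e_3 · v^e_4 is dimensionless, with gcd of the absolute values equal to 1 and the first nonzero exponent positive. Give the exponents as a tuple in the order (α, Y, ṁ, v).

(2, 1, -1, -3)

M: e_1·(0) + e_2·(1) + e_3·(1) + e_4·(0) = 0
L: e_1·(2) + e_2·(-1) + e_3·(0) + e_4·(1) = 0
T: e_1·(-1) + e_2·(-2) + e_3·(-1) + e_4·(-1) = 0
Solving this homogeneous linear system for the smallest-integer solution (first nonzero entry positive) gives (2, 1, -1, -3).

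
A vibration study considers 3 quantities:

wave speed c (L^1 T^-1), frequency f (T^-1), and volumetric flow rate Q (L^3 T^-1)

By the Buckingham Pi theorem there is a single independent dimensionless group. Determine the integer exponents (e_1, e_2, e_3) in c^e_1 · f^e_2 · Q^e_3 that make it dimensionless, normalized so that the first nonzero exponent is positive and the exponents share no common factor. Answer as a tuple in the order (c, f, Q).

L: e_1·(1) + e_2·(0) + e_3·(3) = 0
T: e_1·(-1) + e_2·(-1) + e_3·(-1) = 0
Solving this homogeneous linear system for the smallest-integer solution (first nonzero entry positive) gives (3, -2, -1).

(3, -2, -1)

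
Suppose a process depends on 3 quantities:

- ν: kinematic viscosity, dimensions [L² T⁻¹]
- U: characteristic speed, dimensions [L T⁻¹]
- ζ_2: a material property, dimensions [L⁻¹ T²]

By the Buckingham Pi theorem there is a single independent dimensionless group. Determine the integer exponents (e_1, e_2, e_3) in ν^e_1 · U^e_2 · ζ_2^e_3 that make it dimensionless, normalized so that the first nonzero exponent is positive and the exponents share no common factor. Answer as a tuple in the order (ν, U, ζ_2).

L: e_1·(2) + e_2·(1) + e_3·(-1) = 0
T: e_1·(-1) + e_2·(-1) + e_3·(2) = 0
Solving this homogeneous linear system for the smallest-integer solution (first nonzero entry positive) gives (1, -3, -1).

(1, -3, -1)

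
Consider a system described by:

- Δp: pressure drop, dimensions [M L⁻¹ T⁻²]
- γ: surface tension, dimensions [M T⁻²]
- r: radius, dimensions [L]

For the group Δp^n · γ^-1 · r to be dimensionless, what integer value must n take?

Balance the M exponent: (1)·n from Δp, plus −(1) + (0) = -1 from the rest, must sum to zero.
n − 1 = 0, so n = 1.

1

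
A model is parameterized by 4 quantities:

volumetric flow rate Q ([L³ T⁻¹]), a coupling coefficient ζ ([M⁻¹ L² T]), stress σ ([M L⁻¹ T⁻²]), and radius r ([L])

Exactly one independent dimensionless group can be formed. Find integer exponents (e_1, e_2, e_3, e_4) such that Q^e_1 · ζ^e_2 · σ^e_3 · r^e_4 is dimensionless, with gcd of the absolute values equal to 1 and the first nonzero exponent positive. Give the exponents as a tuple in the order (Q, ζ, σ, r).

M: e_1·(0) + e_2·(-1) + e_3·(1) + e_4·(0) = 0
L: e_1·(3) + e_2·(2) + e_3·(-1) + e_4·(1) = 0
T: e_1·(-1) + e_2·(1) + e_3·(-2) + e_4·(0) = 0
Solving this homogeneous linear system for the smallest-integer solution (first nonzero entry positive) gives (1, -1, -1, -2).

(1, -1, -1, -2)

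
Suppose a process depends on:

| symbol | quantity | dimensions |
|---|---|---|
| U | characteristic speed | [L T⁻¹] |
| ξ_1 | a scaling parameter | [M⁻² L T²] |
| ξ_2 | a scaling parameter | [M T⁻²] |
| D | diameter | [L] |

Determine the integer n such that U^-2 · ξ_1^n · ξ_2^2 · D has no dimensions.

Balance the M exponent: (-2)·n from ξ_1, plus −2·(0) + 2·(1) + (0) = 2 from the rest, must sum to zero.
-2n + 2 = 0, so n = 1.

1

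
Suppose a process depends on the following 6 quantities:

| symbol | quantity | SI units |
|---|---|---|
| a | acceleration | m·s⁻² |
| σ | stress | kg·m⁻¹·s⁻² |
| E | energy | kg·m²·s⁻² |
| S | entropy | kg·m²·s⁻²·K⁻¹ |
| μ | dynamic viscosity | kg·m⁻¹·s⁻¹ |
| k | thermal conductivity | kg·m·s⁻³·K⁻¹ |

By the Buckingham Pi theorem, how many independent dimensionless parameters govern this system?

2

There are 6 variables and 4 base dimensions (M, L, T, Θ).
The dimension matrix has rank 4.
Independent dimensionless groups: 6 − 4 = 2.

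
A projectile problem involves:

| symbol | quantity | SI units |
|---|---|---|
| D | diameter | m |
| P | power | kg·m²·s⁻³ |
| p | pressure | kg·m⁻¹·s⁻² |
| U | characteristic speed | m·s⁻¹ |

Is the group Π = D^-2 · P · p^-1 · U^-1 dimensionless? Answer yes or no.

yes

Sum the exponent of each base dimension across the product:
  M: −2·[D]_M + [P]_M − [p]_M − [U]_M = −2·(0) + (1) − (1) − (0) = 0
  L: −2·[D]_L + [P]_L − [p]_L − [U]_L = −2·(1) + (2) − (-1) − (1) = 0
  T: −2·[D]_T + [P]_T − [p]_T − [U]_T = −2·(0) + (-3) − (-2) − (-1) = 0
All base exponents vanish — dimensionless.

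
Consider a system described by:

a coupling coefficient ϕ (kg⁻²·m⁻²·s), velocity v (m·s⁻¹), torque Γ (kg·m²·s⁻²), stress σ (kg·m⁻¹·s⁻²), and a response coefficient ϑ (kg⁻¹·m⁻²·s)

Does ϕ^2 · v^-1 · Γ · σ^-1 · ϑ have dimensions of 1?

Sum the exponent of each base dimension across the product:
  M: 2·[ϕ]_M − [v]_M + [Γ]_M − [σ]_M + [ϑ]_M = 2·(-2) − (0) + (1) − (1) + (-1) = -5
  L: 2·[ϕ]_L − [v]_L + [Γ]_L − [σ]_L + [ϑ]_L = 2·(-2) − (1) + (2) − (-1) + (-2) = -4
  T: 2·[ϕ]_T − [v]_T + [Γ]_T − [σ]_T + [ϑ]_T = 2·(1) − (-1) + (-2) − (-2) + (1) = 4
Net dimensions [M⁻⁵ L⁻⁴ T⁴] ≠ [1] — not dimensionless.

no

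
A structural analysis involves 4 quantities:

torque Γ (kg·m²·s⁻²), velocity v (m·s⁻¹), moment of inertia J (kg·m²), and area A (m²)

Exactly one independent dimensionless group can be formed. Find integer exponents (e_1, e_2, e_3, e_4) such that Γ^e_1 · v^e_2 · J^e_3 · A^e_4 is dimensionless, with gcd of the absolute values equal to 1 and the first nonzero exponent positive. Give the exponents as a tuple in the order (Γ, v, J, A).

M: e_1·(1) + e_2·(0) + e_3·(1) + e_4·(0) = 0
L: e_1·(2) + e_2·(1) + e_3·(2) + e_4·(2) = 0
T: e_1·(-2) + e_2·(-1) + e_3·(0) + e_4·(0) = 0
Solving this homogeneous linear system for the smallest-integer solution (first nonzero entry positive) gives (1, -2, -1, 1).

(1, -2, -1, 1)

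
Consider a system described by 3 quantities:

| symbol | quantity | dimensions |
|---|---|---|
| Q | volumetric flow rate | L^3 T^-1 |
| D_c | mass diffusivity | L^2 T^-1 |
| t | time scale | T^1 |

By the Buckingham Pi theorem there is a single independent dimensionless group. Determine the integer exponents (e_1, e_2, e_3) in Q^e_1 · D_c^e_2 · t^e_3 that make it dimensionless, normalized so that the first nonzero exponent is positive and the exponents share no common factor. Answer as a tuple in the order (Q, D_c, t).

L: e_1·(3) + e_2·(2) + e_3·(0) = 0
T: e_1·(-1) + e_2·(-1) + e_3·(1) = 0
Solving this homogeneous linear system for the smallest-integer solution (first nonzero entry positive) gives (2, -3, -1).

(2, -3, -1)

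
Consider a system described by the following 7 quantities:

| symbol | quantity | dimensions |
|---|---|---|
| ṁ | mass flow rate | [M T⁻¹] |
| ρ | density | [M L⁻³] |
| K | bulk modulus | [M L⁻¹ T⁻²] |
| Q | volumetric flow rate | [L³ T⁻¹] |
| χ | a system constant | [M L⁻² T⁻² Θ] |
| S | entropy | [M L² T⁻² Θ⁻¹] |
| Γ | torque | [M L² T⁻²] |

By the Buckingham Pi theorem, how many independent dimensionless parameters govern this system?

There are 7 variables and 4 base dimensions (M, L, T, Θ).
The dimension matrix has rank 4.
Independent dimensionless groups: 7 − 4 = 3.

3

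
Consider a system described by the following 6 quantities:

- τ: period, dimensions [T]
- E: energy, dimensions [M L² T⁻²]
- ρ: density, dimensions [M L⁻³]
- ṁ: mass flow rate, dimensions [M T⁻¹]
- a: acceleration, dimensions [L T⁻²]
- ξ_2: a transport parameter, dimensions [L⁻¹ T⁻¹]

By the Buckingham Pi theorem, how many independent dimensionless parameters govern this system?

3

There are 6 variables and 3 base dimensions (M, L, T).
The dimension matrix has rank 3.
Independent dimensionless groups: 6 − 3 = 3.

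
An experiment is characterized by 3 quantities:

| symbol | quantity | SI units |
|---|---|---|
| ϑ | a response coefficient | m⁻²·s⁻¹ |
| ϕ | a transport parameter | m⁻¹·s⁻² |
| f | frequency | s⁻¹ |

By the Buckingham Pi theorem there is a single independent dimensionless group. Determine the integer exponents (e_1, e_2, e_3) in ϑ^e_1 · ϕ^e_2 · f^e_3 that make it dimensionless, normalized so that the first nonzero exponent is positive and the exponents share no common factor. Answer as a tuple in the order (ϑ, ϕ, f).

L: e_1·(-2) + e_2·(-1) + e_3·(0) = 0
T: e_1·(-1) + e_2·(-2) + e_3·(-1) = 0
Solving this homogeneous linear system for the smallest-integer solution (first nonzero entry positive) gives (1, -2, 3).

(1, -2, 3)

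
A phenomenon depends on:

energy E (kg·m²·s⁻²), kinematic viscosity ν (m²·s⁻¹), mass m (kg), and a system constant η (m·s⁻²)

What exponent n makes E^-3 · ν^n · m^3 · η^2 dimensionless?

2

Balance the L exponent: (2)·n from ν, plus −3·(2) + 3·(0) + 2·(1) = -4 from the rest, must sum to zero.
2n − 4 = 0, so n = 2.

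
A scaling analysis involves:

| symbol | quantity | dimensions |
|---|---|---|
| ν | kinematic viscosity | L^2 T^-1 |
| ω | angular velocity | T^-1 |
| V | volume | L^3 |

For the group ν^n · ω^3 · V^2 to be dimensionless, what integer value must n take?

-3

Balance the L exponent: (2)·n from ν, plus 3·(0) + 2·(3) = 6 from the rest, must sum to zero.
2n + 6 = 0, so n = -3.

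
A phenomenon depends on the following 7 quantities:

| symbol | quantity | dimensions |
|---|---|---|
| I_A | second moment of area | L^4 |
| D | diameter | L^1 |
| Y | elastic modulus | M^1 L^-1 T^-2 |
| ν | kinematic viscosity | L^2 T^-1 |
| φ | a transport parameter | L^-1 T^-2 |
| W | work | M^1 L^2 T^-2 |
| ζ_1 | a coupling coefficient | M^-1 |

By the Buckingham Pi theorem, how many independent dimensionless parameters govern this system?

4

There are 7 variables and 3 base dimensions (M, L, T).
The dimension matrix has rank 3.
Independent dimensionless groups: 7 − 3 = 4.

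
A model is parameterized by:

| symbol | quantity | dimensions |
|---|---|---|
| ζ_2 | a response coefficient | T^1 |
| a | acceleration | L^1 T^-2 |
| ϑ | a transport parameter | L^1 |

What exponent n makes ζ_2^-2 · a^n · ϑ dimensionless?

-1

Balance the L exponent: (1)·n from a, plus −2·(0) + (1) = 1 from the rest, must sum to zero.
n + 1 = 0, so n = -1.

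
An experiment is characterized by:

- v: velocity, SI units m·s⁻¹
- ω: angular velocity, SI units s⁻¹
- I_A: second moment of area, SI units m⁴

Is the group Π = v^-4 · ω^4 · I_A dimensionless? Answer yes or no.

yes

Sum the exponent of each base dimension across the product:
  M: −4·[v]_M + 4·[ω]_M + [I_A]_M = −4·(0) + 4·(0) + (0) = 0
  L: −4·[v]_L + 4·[ω]_L + [I_A]_L = −4·(1) + 4·(0) + (4) = 0
  T: −4·[v]_T + 4·[ω]_T + [I_A]_T = −4·(-1) + 4·(-1) + (0) = 0
All base exponents vanish — dimensionless.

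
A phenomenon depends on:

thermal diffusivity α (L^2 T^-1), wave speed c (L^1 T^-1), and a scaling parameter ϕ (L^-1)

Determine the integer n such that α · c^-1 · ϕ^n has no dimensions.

1

Balance the L exponent: (-1)·n from ϕ, plus (2) − (1) = 1 from the rest, must sum to zero.
−n + 1 = 0, so n = 1.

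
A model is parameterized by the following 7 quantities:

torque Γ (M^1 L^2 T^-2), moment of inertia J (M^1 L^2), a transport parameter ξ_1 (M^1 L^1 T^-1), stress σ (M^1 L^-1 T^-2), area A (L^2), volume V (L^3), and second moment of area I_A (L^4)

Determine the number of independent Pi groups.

There are 7 variables and 3 base dimensions (M, L, T).
The dimension matrix has rank 3.
Independent dimensionless groups: 7 − 3 = 4.

4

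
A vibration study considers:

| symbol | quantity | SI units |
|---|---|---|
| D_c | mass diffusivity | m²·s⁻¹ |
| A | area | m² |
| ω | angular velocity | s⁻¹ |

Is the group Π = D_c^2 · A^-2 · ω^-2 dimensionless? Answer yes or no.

Sum the exponent of each base dimension across the product:
  M: 2·[D_c]_M − 2·[A]_M − 2·[ω]_M = 2·(0) − 2·(0) − 2·(0) = 0
  L: 2·[D_c]_L − 2·[A]_L − 2·[ω]_L = 2·(2) − 2·(2) − 2·(0) = 0
  T: 2·[D_c]_T − 2·[A]_T − 2·[ω]_T = 2·(-1) − 2·(0) − 2·(-1) = 0
All base exponents vanish — dimensionless.

yes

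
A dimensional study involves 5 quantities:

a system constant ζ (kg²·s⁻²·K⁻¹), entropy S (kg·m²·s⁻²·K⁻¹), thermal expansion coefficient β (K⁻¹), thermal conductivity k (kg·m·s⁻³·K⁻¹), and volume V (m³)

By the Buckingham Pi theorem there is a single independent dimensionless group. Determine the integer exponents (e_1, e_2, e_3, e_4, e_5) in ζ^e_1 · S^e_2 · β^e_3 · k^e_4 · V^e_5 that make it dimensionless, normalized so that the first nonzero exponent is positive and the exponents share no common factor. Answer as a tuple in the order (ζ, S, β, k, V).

M: e_1·(2) + e_2·(1) + e_3·(0) + e_4·(1) + e_5·(0) = 0
L: e_1·(0) + e_2·(2) + e_3·(0) + e_4·(1) + e_5·(3) = 0
T: e_1·(-2) + e_2·(-2) + e_3·(0) + e_4·(-3) + e_5·(0) = 0
Θ: e_1·(-1) + e_2·(-1) + e_3·(-1) + e_4·(-1) + e_5·(0) = 0
Solving this homogeneous linear system for the smallest-integer solution (first nonzero entry positive) gives (1, -4, 1, 2, 2).

(1, -4, 1, 2, 2)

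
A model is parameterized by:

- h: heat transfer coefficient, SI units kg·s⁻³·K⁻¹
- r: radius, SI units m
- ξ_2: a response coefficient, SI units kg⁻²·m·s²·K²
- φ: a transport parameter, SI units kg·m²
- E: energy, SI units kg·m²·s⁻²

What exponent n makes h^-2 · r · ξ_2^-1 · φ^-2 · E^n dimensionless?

2

Balance the M exponent: (1)·n from E, plus −2·(1) + (0) − (-2) − 2·(1) = -2 from the rest, must sum to zero.
n − 2 = 0, so n = 2.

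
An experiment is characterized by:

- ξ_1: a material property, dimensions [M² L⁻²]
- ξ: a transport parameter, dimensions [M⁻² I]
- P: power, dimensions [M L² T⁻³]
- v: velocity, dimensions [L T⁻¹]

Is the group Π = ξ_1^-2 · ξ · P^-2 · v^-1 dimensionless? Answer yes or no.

Sum the exponent of each base dimension across the product:
  M: −2·[ξ_1]_M + [ξ]_M − 2·[P]_M − [v]_M = −2·(2) + (-2) − 2·(1) − (0) = -8
  L: −2·[ξ_1]_L + [ξ]_L − 2·[P]_L − [v]_L = −2·(-2) + (0) − 2·(2) − (1) = -1
  T: −2·[ξ_1]_T + [ξ]_T − 2·[P]_T − [v]_T = −2·(0) + (0) − 2·(-3) − (-1) = 7
  I: −2·[ξ_1]_I + [ξ]_I − 2·[P]_I − [v]_I = −2·(0) + (1) − 2·(0) − (0) = 1
Net dimensions [M⁻⁸ L⁻¹ T⁷ I] ≠ [1] — not dimensionless.

no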